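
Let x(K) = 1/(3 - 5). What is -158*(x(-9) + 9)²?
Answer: -22831/2 ≈ -11416.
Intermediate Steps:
x(K) = -½ (x(K) = 1/(-2) = -½)
-158*(x(-9) + 9)² = -158*(-½ + 9)² = -158*(17/2)² = -158*289/4 = -22831/2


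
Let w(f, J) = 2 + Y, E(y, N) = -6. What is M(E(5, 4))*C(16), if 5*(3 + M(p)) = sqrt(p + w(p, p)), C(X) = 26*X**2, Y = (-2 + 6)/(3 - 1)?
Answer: -19968 + 6656*I*sqrt(2)/5 ≈ -19968.0 + 1882.6*I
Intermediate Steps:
Y = 2 (Y = 4/2 = 4*(1/2) = 2)
w(f, J) = 4 (w(f, J) = 2 + 2 = 4)
M(p) = -3 + sqrt(4 + p)/5 (M(p) = -3 + sqrt(p + 4)/5 = -3 + sqrt(4 + p)/5)
M(E(5, 4))*C(16) = (-3 + sqrt(4 - 6)/5)*(26*16**2) = (-3 + sqrt(-2)/5)*(26*256) = (-3 + (I*sqrt(2))/5)*6656 = (-3 + I*sqrt(2)/5)*6656 = -19968 + 6656*I*sqrt(2)/5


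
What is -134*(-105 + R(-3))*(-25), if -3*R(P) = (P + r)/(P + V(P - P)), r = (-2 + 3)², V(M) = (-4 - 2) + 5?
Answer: -1056925/3 ≈ -3.5231e+5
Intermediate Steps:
V(M) = -1 (V(M) = -6 + 5 = -1)
r = 1 (r = 1² = 1)
R(P) = -(1 + P)/(3*(-1 + P)) (R(P) = -(P + 1)/(3*(P - 1)) = -(1 + P)/(3*(-1 + P)))
-134*(-105 + R(-3))*(-25) = -134*(-105 + (-1 - 1*(-3))/(3*(-1 - 3)))*(-25) = -134*(-105 + (⅓)*(-1 + 3)/(-4))*(-25) = -134*(-105 + (⅓)*(-¼)*2)*(-25) = -134*(-105 - ⅙)*(-25) = -134*(-631/6)*(-25) = (42277/3)*(-25) = -1056925/3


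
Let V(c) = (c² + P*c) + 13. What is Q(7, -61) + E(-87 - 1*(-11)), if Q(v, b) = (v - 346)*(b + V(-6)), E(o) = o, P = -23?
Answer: -42790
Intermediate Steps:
V(c) = 13 + c² - 23*c (V(c) = (c² - 23*c) + 13 = 13 + c² - 23*c)
Q(v, b) = (-346 + v)*(187 + b) (Q(v, b) = (v - 346)*(b + (13 + (-6)² - 23*(-6))) = (-346 + v)*(b + (13 + 36 + 138)) = (-346 + v)*(b + 187) = (-346 + v)*(187 + b))
Q(7, -61) + E(-87 - 1*(-11)) = (-64702 - 346*(-61) + 187*7 - 61*7) + (-87 - 1*(-11)) = (-64702 + 21106 + 1309 - 427) + (-87 + 11) = -42714 - 76 = -42790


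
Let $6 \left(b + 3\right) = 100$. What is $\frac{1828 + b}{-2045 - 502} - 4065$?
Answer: $- \frac{31066190}{7641} \approx -4065.7$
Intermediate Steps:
$b = \frac{41}{3}$ ($b = -3 + \frac{1}{6} \cdot 100 = -3 + \frac{50}{3} = \frac{41}{3} \approx 13.667$)
$\frac{1828 + b}{-2045 - 502} - 4065 = \frac{1828 + \frac{41}{3}}{-2045 - 502} - 4065 = \frac{5525}{3 \left(-2547\right)} - 4065 = \frac{5525}{3} \left(- \frac{1}{2547}\right) - 4065 = - \frac{5525}{7641} - 4065 = - \frac{31066190}{7641}$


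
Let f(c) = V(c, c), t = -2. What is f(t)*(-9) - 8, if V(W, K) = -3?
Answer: 19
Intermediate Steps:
f(c) = -3
f(t)*(-9) - 8 = -3*(-9) - 8 = 27 - 8 = 19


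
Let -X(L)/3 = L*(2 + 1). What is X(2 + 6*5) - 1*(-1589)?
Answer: 1301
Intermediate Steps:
X(L) = -9*L (X(L) = -3*L*(2 + 1) = -3*L*3 = -9*L)
X(2 + 6*5) - 1*(-1589) = -9*(2 + 6*5) - 1*(-1589) = -9*(2 + 30) + 1589 = -9*32 + 1589 = -288 + 1589 = 1301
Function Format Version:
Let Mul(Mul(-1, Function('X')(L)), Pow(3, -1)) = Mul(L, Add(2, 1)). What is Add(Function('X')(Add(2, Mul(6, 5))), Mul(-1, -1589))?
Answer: 1301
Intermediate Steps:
Function('X')(L) = Mul(-9, L) (Function('X')(L) = Mul(-3, Mul(L, Add(2, 1))) = Mul(-3, Mul(L, 3)) = Mul(-3, Mul(3, L)) = Mul(-9, L))
Add(Function('X')(Add(2, Mul(6, 5))), Mul(-1, -1589)) = Add(Mul(-9, Add(2, Mul(6, 5))), Mul(-1, -1589)) = Add(Mul(-9, Add(2, 30)), 1589) = Add(Mul(-9, 32), 1589) = Add(-288, 1589) = 1301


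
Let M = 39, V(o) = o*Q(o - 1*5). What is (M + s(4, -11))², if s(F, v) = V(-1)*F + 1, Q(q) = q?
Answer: 4096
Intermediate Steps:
V(o) = o*(-5 + o) (V(o) = o*(o - 1*5) = o*(o - 5) = o*(-5 + o))
s(F, v) = 1 + 6*F (s(F, v) = (-(-5 - 1))*F + 1 = (-1*(-6))*F + 1 = 6*F + 1 = 1 + 6*F)
(M + s(4, -11))² = (39 + (1 + 6*4))² = (39 + (1 + 24))² = (39 + 25)² = 64² = 4096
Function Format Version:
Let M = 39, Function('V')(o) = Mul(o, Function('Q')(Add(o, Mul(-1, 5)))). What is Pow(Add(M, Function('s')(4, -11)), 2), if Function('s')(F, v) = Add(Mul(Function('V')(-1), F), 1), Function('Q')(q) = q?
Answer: 4096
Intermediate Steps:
Function('V')(o) = Mul(o, Add(-5, o)) (Function('V')(o) = Mul(o, Add(o, Mul(-1, 5))) = Mul(o, Add(o, -5)) = Mul(o, Add(-5, o)))
Function('s')(F, v) = Add(1, Mul(6, F)) (Function('s')(F, v) = Add(Mul(Mul(-1, Add(-5, -1)), F), 1) = Add(Mul(Mul(-1, -6), F), 1) = Add(Mul(6, F), 1) = Add(1, Mul(6, F)))
Pow(Add(M, Function('s')(4, -11)), 2) = Pow(Add(39, Add(1, Mul(6, 4))), 2) = Pow(Add(39, Add(1, 24)), 2) = Pow(Add(39, 25), 2) = Pow(64, 2) = 4096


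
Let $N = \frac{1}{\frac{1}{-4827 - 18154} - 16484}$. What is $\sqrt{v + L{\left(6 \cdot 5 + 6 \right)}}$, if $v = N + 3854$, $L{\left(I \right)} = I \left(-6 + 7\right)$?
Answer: $\frac{\sqrt{558229333808498059545}}{378818805} \approx 62.37$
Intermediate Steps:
$N = - \frac{22981}{378818805}$ ($N = \frac{1}{\frac{1}{-22981} - 16484} = \frac{1}{- \frac{1}{22981} - 16484} = \frac{1}{- \frac{378818805}{22981}} = - \frac{22981}{378818805} \approx -6.0665 \cdot 10^{-5}$)
$L{\left(I \right)} = I$ ($L{\left(I \right)} = I 1 = I$)
$v = \frac{1459967651489}{378818805}$ ($v = - \frac{22981}{378818805} + 3854 = \frac{1459967651489}{378818805} \approx 3854.0$)
$\sqrt{v + L{\left(6 \cdot 5 + 6 \right)}} = \sqrt{\frac{1459967651489}{378818805} + \left(6 \cdot 5 + 6\right)} = \sqrt{\frac{1459967651489}{378818805} + \left(30 + 6\right)} = \sqrt{\frac{1459967651489}{378818805} + 36} = \sqrt{\frac{1473605128469}{378818805}} = \frac{\sqrt{558229333808498059545}}{378818805}$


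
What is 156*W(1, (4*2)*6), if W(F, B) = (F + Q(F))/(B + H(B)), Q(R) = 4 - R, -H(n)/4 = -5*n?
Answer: 13/21 ≈ 0.61905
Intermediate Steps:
H(n) = 20*n (H(n) = -(-20)*n = 20*n)
W(F, B) = 4/(21*B) (W(F, B) = (F + (4 - F))/(B + 20*B) = 4/((21*B)) = 4*(1/(21*B)) = 4/(21*B))
156*W(1, (4*2)*6) = 156*(4/(21*(((4*2)*6)))) = 156*(4/(21*((8*6)))) = 156*((4/21)/48) = 156*((4/21)*(1/48)) = 156*(1/252) = 13/21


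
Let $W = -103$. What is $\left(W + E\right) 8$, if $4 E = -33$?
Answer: $-890$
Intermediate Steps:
$E = - \frac{33}{4}$ ($E = \frac{1}{4} \left(-33\right) = - \frac{33}{4} \approx -8.25$)
$\left(W + E\right) 8 = \left(-103 - \frac{33}{4}\right) 8 = \left(- \frac{445}{4}\right) 8 = -890$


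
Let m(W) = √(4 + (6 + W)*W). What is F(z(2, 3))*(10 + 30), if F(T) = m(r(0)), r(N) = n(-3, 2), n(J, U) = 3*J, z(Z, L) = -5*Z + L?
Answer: 40*√31 ≈ 222.71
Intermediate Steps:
z(Z, L) = L - 5*Z
r(N) = -9 (r(N) = 3*(-3) = -9)
m(W) = √(4 + W*(6 + W))
F(T) = √31 (F(T) = √(4 + (-9)² + 6*(-9)) = √(4 + 81 - 54) = √31)
F(z(2, 3))*(10 + 30) = √31*(10 + 30) = √31*40 = 40*√31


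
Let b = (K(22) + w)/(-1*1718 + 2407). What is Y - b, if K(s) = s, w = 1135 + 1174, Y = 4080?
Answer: 2808789/689 ≈ 4076.6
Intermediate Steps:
w = 2309
b = 2331/689 (b = (22 + 2309)/(-1*1718 + 2407) = 2331/(-1718 + 2407) = 2331/689 ≈ 3.3832)
Y - b = 4080 - 1*2331/689 = 4080 - 2331/689 = 2808789/689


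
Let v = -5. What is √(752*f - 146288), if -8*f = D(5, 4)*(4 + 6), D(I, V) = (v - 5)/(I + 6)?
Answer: 6*I*√488818/11 ≈ 381.36*I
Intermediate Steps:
D(I, V) = -10/(6 + I) (D(I, V) = (-5 - 5)/(I + 6) = -10/(6 + I))
f = 25/22 (f = -(-10/(6 + 5))*(4 + 6)/8 = -(-10/11)*10/8 = -(-10*1/11)*10/8 = -(-5)*10/44 = -⅛*(-100/11) = 25/22 ≈ 1.1364)
√(752*f - 146288) = √(752*(25/22) - 146288) = √(9400/11 - 146288) = √(-1599768/11) = 6*I*√488818/11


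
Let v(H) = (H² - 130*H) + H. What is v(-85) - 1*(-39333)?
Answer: 57523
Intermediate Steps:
v(H) = H² - 129*H
v(-85) - 1*(-39333) = -85*(-129 - 85) - 1*(-39333) = -85*(-214) + 39333 = 18190 + 39333 = 57523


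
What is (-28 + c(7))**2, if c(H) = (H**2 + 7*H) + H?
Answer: 5929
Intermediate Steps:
c(H) = H**2 + 8*H
(-28 + c(7))**2 = (-28 + 7*(8 + 7))**2 = (-28 + 7*15)**2 = (-28 + 105)**2 = 77**2 = 5929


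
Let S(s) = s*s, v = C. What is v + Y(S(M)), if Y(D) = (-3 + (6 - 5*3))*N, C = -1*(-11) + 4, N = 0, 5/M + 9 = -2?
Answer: 15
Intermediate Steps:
M = -5/11 (M = 5/(-9 - 2) = 5/(-11) = 5*(-1/11) = -5/11 ≈ -0.45455)
C = 15 (C = 11 + 4 = 15)
v = 15
S(s) = s²
Y(D) = 0 (Y(D) = (-3 + (6 - 5*3))*0 = (-3 + (6 - 15))*0 = (-3 - 9)*0 = -12*0 = 0)
v + Y(S(M)) = 15 + 0 = 15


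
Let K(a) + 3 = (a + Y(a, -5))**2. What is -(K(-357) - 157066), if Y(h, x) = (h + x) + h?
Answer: -1000707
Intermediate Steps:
Y(h, x) = x + 2*h
K(a) = -3 + (-5 + 3*a)**2 (K(a) = -3 + (a + (-5 + 2*a))**2 = -3 + (-5 + 3*a)**2)
-(K(-357) - 157066) = -((-3 + (-5 + 3*(-357))**2) - 157066) = -((-3 + (-5 - 1071)**2) - 157066) = -((-3 + (-1076)**2) - 157066) = -((-3 + 1157776) - 157066) = -(1157773 - 157066) = -1*1000707 = -1000707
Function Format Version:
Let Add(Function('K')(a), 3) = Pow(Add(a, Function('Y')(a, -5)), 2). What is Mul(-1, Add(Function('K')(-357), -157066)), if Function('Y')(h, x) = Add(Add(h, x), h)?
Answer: -1000707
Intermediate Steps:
Function('Y')(h, x) = Add(x, Mul(2, h))
Function('K')(a) = Add(-3, Pow(Add(-5, Mul(3, a)), 2)) (Function('K')(a) = Add(-3, Pow(Add(a, Add(-5, Mul(2, a))), 2)) = Add(-3, Pow(Add(-5, Mul(3, a)), 2)))
Mul(-1, Add(Function('K')(-357), -157066)) = Mul(-1, Add(Add(-3, Pow(Add(-5, Mul(3, -357)), 2)), -157066)) = Mul(-1, Add(Add(-3, Pow(Add(-5, -1071), 2)), -157066)) = Mul(-1, Add(Add(-3, Pow(-1076, 2)), -157066)) = Mul(-1, Add(Add(-3, 1157776), -157066)) = Mul(-1, Add(1157773, -157066)) = Mul(-1, 1000707) = -1000707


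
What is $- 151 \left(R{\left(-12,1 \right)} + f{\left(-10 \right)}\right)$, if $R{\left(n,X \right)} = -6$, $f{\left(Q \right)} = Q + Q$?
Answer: $3926$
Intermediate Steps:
$f{\left(Q \right)} = 2 Q$
$- 151 \left(R{\left(-12,1 \right)} + f{\left(-10 \right)}\right) = - 151 \left(-6 + 2 \left(-10\right)\right) = - 151 \left(-6 - 20\right) = \left(-151\right) \left(-26\right) = 3926$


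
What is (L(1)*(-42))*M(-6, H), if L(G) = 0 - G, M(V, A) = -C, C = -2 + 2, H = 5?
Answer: 0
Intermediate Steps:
C = 0
M(V, A) = 0 (M(V, A) = -1*0 = 0)
L(G) = -G
(L(1)*(-42))*M(-6, H) = (-1*1*(-42))*0 = -1*(-42)*0 = 42*0 = 0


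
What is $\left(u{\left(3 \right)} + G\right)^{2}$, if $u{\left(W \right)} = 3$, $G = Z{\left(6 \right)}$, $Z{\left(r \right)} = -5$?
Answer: $4$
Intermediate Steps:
$G = -5$
$\left(u{\left(3 \right)} + G\right)^{2} = \left(3 - 5\right)^{2} = \left(-2\right)^{2} = 4$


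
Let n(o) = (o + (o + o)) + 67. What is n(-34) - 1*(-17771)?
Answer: 17736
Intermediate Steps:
n(o) = 67 + 3*o (n(o) = (o + 2*o) + 67 = 3*o + 67 = 67 + 3*o)
n(-34) - 1*(-17771) = (67 + 3*(-34)) - 1*(-17771) = (67 - 102) + 17771 = -35 + 17771 = 17736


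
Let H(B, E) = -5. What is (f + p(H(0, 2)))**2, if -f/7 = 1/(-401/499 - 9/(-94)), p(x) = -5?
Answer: 26350054929/1102439209 ≈ 23.902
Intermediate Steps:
f = 328342/33203 (f = -7/(-401/499 - 9/(-94)) = -7/(-401*1/499 - 9*(-1/94)) = -7/(-401/499 + 9/94) = -7/(-33203/46906) = -7*(-46906/33203) = 328342/33203 ≈ 9.8889)
(f + p(H(0, 2)))**2 = (328342/33203 - 5)**2 = (162327/33203)**2 = 26350054929/1102439209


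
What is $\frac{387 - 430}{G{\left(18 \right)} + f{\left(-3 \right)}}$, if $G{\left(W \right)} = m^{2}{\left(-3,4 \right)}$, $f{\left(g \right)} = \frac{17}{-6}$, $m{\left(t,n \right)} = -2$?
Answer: $- \frac{258}{7} \approx -36.857$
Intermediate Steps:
$f{\left(g \right)} = - \frac{17}{6}$ ($f{\left(g \right)} = 17 \left(- \frac{1}{6}\right) = - \frac{17}{6}$)
$G{\left(W \right)} = 4$ ($G{\left(W \right)} = \left(-2\right)^{2} = 4$)
$\frac{387 - 430}{G{\left(18 \right)} + f{\left(-3 \right)}} = \frac{387 - 430}{4 - \frac{17}{6}} = - \frac{43}{\frac{7}{6}} = \left(-43\right) \frac{6}{7} = - \frac{258}{7}$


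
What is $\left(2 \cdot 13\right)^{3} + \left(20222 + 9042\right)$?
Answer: $46840$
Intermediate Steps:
$\left(2 \cdot 13\right)^{3} + \left(20222 + 9042\right) = 26^{3} + 29264 = 17576 + 29264 = 46840$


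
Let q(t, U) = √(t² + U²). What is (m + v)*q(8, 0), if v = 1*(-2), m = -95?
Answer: -776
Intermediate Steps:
q(t, U) = √(U² + t²)
v = -2
(m + v)*q(8, 0) = (-95 - 2)*√(0² + 8²) = -97*√(0 + 64) = -97*√64 = -97*8 = -776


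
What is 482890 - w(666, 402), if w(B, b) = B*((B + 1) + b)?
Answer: -229064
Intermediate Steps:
w(B, b) = B*(1 + B + b) (w(B, b) = B*((1 + B) + b) = B*(1 + B + b))
482890 - w(666, 402) = 482890 - 666*(1 + 666 + 402) = 482890 - 666*1069 = 482890 - 1*711954 = 482890 - 711954 = -229064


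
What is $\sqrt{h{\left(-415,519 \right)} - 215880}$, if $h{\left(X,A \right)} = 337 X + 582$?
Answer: $i \sqrt{355153} \approx 595.95 i$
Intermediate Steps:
$h{\left(X,A \right)} = 582 + 337 X$
$\sqrt{h{\left(-415,519 \right)} - 215880} = \sqrt{\left(582 + 337 \left(-415\right)\right) - 215880} = \sqrt{\left(582 - 139855\right) - 215880} = \sqrt{-139273 - 215880} = \sqrt{-355153} = i \sqrt{355153}$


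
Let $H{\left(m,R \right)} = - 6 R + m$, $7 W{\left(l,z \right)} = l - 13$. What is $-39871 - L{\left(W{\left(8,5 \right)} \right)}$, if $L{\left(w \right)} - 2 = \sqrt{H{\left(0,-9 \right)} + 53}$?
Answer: $-39873 - \sqrt{107} \approx -39883.0$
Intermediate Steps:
$W{\left(l,z \right)} = - \frac{13}{7} + \frac{l}{7}$ ($W{\left(l,z \right)} = \frac{l - 13}{7} = \frac{-13 + l}{7} = - \frac{13}{7} + \frac{l}{7}$)
$H{\left(m,R \right)} = m - 6 R$
$L{\left(w \right)} = 2 + \sqrt{107}$ ($L{\left(w \right)} = 2 + \sqrt{\left(0 - -54\right) + 53} = 2 + \sqrt{\left(0 + 54\right) + 53} = 2 + \sqrt{54 + 53} = 2 + \sqrt{107}$)
$-39871 - L{\left(W{\left(8,5 \right)} \right)} = -39871 - \left(2 + \sqrt{107}\right) = -39873 - \sqrt{107}$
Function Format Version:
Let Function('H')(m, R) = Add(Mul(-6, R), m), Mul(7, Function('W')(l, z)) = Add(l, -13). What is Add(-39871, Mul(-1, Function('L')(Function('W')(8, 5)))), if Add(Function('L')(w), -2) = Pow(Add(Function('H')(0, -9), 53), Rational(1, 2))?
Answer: Add(-39873, Mul(-1, Pow(107, Rational(1, 2)))) ≈ -39883.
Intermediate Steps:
Function('W')(l, z) = Add(Rational(-13, 7), Mul(Rational(1, 7), l)) (Function('W')(l, z) = Mul(Rational(1, 7), Add(l, -13)) = Mul(Rational(1, 7), Add(-13, l)) = Add(Rational(-13, 7), Mul(Rational(1, 7), l)))
Function('H')(m, R) = Add(m, Mul(-6, R))
Function('L')(w) = Add(2, Pow(107, Rational(1, 2))) (Function('L')(w) = Add(2, Pow(Add(Add(0, Mul(-6, -9)), 53), Rational(1, 2))) = Add(2, Pow(Add(Add(0, 54), 53), Rational(1, 2))) = Add(2, Pow(Add(54, 53), Rational(1, 2))) = Add(2, Pow(107, Rational(1, 2))))
Add(-39871, Mul(-1, Function('L')(Function('W')(8, 5)))) = Add(-39871, Mul(-1, Add(2, Pow(107, Rational(1, 2))))) = Add(-39871, Add(-2, Mul(-1, Pow(107, Rational(1, 2))))) = Add(-39873, Mul(-1, Pow(107, Rational(1, 2))))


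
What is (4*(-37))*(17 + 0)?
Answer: -2516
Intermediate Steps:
(4*(-37))*(17 + 0) = -148*17 = -2516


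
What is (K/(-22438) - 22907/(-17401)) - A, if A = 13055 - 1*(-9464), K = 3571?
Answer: -8791948435827/390443638 ≈ -22518.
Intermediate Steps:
A = 22519 (A = 13055 + 9464 = 22519)
(K/(-22438) - 22907/(-17401)) - A = (3571/(-22438) - 22907/(-17401)) - 1*22519 = (3571*(-1/22438) - 22907*(-1/17401)) - 22519 = (-3571/22438 + 22907/17401) - 22519 = 451848295/390443638 - 22519 = -8791948435827/390443638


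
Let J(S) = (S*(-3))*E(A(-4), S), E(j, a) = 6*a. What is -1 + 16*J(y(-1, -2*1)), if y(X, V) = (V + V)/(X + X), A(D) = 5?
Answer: -1153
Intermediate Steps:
y(X, V) = V/X (y(X, V) = (2*V)/((2*X)) = (2*V)*(1/(2*X)) = V/X)
J(S) = -18*S**2 (J(S) = (S*(-3))*(6*S) = (-3*S)*(6*S) = -18*S**2)
-1 + 16*J(y(-1, -2*1)) = -1 + 16*(-18*(-2*1/(-1))**2) = -1 + 16*(-18*(-2*(-1))**2) = -1 + 16*(-18*2**2) = -1 + 16*(-18*4) = -1 + 16*(-72) = -1 - 1152 = -1153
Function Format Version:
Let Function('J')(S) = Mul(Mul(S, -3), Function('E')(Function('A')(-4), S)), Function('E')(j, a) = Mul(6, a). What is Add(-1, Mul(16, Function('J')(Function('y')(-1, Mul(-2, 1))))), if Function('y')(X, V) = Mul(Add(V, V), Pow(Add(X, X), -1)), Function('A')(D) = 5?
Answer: -1153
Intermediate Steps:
Function('y')(X, V) = Mul(V, Pow(X, -1)) (Function('y')(X, V) = Mul(Mul(2, V), Pow(Mul(2, X), -1)) = Mul(Mul(2, V), Mul(Rational(1, 2), Pow(X, -1))) = Mul(V, Pow(X, -1)))
Function('J')(S) = Mul(-18, Pow(S, 2)) (Function('J')(S) = Mul(Mul(S, -3), Mul(6, S)) = Mul(Mul(-3, S), Mul(6, S)) = Mul(-18, Pow(S, 2)))
Add(-1, Mul(16, Function('J')(Function('y')(-1, Mul(-2, 1))))) = Add(-1, Mul(16, Mul(-18, Pow(Mul(Mul(-2, 1), Pow(-1, -1)), 2)))) = Add(-1, Mul(16, Mul(-18, Pow(Mul(-2, -1), 2)))) = Add(-1, Mul(16, Mul(-18, Pow(2, 2)))) = Add(-1, Mul(16, Mul(-18, 4))) = Add(-1, Mul(16, -72)) = Add(-1, -1152) = -1153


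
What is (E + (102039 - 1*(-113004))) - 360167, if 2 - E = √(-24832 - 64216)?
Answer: -145122 - 2*I*√22262 ≈ -1.4512e+5 - 298.41*I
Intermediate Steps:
E = 2 - 2*I*√22262 (E = 2 - √(-24832 - 64216) = 2 - √(-89048) = 2 - 2*I*√22262 ≈ 2.0 - 298.41*I)
(E + (102039 - 1*(-113004))) - 360167 = ((2 - 2*I*√22262) + (102039 - 1*(-113004))) - 360167 = ((2 - 2*I*√22262) + (102039 + 113004)) - 360167 = ((2 - 2*I*√22262) + 215043) - 360167 = (215045 - 2*I*√22262) - 360167 = -145122 - 2*I*√22262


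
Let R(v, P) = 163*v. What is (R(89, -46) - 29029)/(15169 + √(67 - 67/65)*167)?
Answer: -14318474170/14836818433 + 19401392*√4355/14836818433 ≈ -0.87877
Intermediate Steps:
(R(89, -46) - 29029)/(15169 + √(67 - 67/65)*167) = (163*89 - 29029)/(15169 + √(67 - 67/65)*167) = (14507 - 29029)/(15169 + √(67 - 67*1/65)*167) = -14522/(15169 + √(67 - 67/65)*167) = -14522/(15169 + √(4288/65)*167) = -14522/(15169 + (8*√4355/65)*167) = -14522/(15169 + 1336*√4355/65)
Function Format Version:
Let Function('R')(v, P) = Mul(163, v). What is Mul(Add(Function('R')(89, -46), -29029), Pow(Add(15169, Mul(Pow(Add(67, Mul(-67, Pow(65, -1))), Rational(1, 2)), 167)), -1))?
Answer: Add(Rational(-14318474170, 14836818433), Mul(Rational(19401392, 14836818433), Pow(4355, Rational(1, 2)))) ≈ -0.87877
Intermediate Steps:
Mul(Add(Function('R')(89, -46), -29029), Pow(Add(15169, Mul(Pow(Add(67, Mul(-67, Pow(65, -1))), Rational(1, 2)), 167)), -1)) = Mul(Add(Mul(163, 89), -29029), Pow(Add(15169, Mul(Pow(Add(67, Mul(-67, Pow(65, -1))), Rational(1, 2)), 167)), -1)) = Mul(Add(14507, -29029), Pow(Add(15169, Mul(Pow(Add(67, Mul(-67, Rational(1, 65))), Rational(1, 2)), 167)), -1)) = Mul(-14522, Pow(Add(15169, Mul(Pow(Add(67, Rational(-67, 65)), Rational(1, 2)), 167)), -1)) = Mul(-14522, Pow(Add(15169, Mul(Pow(Rational(4288, 65), Rational(1, 2)), 167)), -1)) = Mul(-14522, Pow(Add(15169, Mul(Mul(Rational(8, 65), Pow(4355, Rational(1, 2))), 167)), -1)) = Mul(-14522, Pow(Add(15169, Mul(Rational(1336, 65), Pow(4355, Rational(1, 2)))), -1))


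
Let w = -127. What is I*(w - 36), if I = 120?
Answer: -19560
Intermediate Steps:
I*(w - 36) = 120*(-127 - 36) = 120*(-163) = -19560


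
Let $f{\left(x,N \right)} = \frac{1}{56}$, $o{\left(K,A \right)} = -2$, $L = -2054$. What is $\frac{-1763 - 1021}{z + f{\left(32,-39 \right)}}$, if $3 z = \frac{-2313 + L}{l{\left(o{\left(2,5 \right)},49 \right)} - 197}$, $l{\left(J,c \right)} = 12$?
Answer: $- \frac{86526720}{245107} \approx -353.02$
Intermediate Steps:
$f{\left(x,N \right)} = \frac{1}{56}$
$z = \frac{4367}{555}$ ($z = \frac{\left(-2313 - 2054\right) \frac{1}{12 - 197}}{3} = \frac{\left(-4367\right) \frac{1}{-185}}{3} = \frac{\left(-4367\right) \left(- \frac{1}{185}\right)}{3} = \frac{1}{3} \cdot \frac{4367}{185} = \frac{4367}{555} \approx 7.8685$)
$\frac{-1763 - 1021}{z + f{\left(32,-39 \right)}} = \frac{-1763 - 1021}{\frac{4367}{555} + \frac{1}{56}} = - \frac{2784}{\frac{245107}{31080}} = \left(-2784\right) \frac{31080}{245107} = - \frac{86526720}{245107}$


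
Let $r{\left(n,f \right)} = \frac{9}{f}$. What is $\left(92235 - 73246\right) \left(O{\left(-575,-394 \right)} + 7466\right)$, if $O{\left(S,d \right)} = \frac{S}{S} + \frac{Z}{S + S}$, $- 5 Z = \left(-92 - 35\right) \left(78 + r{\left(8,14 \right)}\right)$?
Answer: $\frac{11411509296597}{80500} \approx 1.4176 \cdot 10^{8}$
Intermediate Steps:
$Z = \frac{139827}{70}$ ($Z = - \frac{\left(-92 - 35\right) \left(78 + \frac{9}{14}\right)}{5} = - \frac{\left(-127\right) \left(78 + 9 \cdot \frac{1}{14}\right)}{5} = - \frac{\left(-127\right) \left(78 + \frac{9}{14}\right)}{5} = - \frac{\left(-127\right) \frac{1101}{14}}{5} = \left(- \frac{1}{5}\right) \left(- \frac{139827}{14}\right) = \frac{139827}{70} \approx 1997.5$)
$O{\left(S,d \right)} = 1 + \frac{139827}{140 S}$ ($O{\left(S,d \right)} = \frac{S}{S} + \frac{139827}{70 \left(S + S\right)} = 1 + \frac{139827}{70 \cdot 2 S} = 1 + \frac{139827 \frac{1}{2 S}}{70} = 1 + \frac{139827}{140 S}$)
$\left(92235 - 73246\right) \left(O{\left(-575,-394 \right)} + 7466\right) = \left(92235 - 73246\right) \left(\frac{\frac{139827}{140} - 575}{-575} + 7466\right) = 18989 \left(\left(- \frac{1}{575}\right) \frac{59327}{140} + 7466\right) = 18989 \left(- \frac{59327}{80500} + 7466\right) = 18989 \cdot \frac{600953673}{80500} = \frac{11411509296597}{80500}$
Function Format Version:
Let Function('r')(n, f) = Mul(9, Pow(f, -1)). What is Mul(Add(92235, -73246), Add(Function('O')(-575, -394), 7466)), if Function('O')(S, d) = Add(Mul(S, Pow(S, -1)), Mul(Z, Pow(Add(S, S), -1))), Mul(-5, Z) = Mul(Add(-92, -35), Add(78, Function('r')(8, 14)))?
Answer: Rational(11411509296597, 80500) ≈ 1.4176e+8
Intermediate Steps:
Z = Rational(139827, 70) (Z = Mul(Rational(-1, 5), Mul(Add(-92, -35), Add(78, Mul(9, Pow(14, -1))))) = Mul(Rational(-1, 5), Mul(-127, Add(78, Mul(9, Rational(1, 14))))) = Mul(Rational(-1, 5), Mul(-127, Add(78, Rational(9, 14)))) = Mul(Rational(-1, 5), Mul(-127, Rational(1101, 14))) = Mul(Rational(-1, 5), Rational(-139827, 14)) = Rational(139827, 70) ≈ 1997.5)
Function('O')(S, d) = Add(1, Mul(Rational(139827, 140), Pow(S, -1))) (Function('O')(S, d) = Add(Mul(S, Pow(S, -1)), Mul(Rational(139827, 70), Pow(Add(S, S), -1))) = Add(1, Mul(Rational(139827, 70), Pow(Mul(2, S), -1))) = Add(1, Mul(Rational(139827, 70), Mul(Rational(1, 2), Pow(S, -1)))) = Add(1, Mul(Rational(139827, 140), Pow(S, -1))))
Mul(Add(92235, -73246), Add(Function('O')(-575, -394), 7466)) = Mul(Add(92235, -73246), Add(Mul(Pow(-575, -1), Add(Rational(139827, 140), -575)), 7466)) = Mul(18989, Add(Mul(Rational(-1, 575), Rational(59327, 140)), 7466)) = Mul(18989, Add(Rational(-59327, 80500), 7466)) = Mul(18989, Rational(600953673, 80500)) = Rational(11411509296597, 80500)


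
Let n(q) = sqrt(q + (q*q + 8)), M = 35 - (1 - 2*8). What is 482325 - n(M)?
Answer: 482325 - sqrt(2558) ≈ 4.8227e+5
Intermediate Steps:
M = 50 (M = 35 - (1 - 16) = 35 - 1*(-15) = 35 + 15 = 50)
n(q) = sqrt(8 + q + q**2) (n(q) = sqrt(q + (q**2 + 8)) = sqrt(q + (8 + q**2)) = sqrt(8 + q + q**2))
482325 - n(M) = 482325 - sqrt(8 + 50 + 50**2) = 482325 - sqrt(8 + 50 + 2500) = 482325 - sqrt(2558)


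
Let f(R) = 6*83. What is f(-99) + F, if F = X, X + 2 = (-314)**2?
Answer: 99092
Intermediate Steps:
f(R) = 498
X = 98594 (X = -2 + (-314)**2 = -2 + 98596 = 98594)
F = 98594
f(-99) + F = 498 + 98594 = 99092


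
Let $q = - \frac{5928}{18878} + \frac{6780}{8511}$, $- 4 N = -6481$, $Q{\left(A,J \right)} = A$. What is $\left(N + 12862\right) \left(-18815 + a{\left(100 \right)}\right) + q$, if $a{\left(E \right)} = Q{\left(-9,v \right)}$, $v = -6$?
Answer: $- \frac{7300175072994910}{26778443} \approx -2.7261 \cdot 10^{8}$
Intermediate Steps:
$N = \frac{6481}{4}$ ($N = \left(- \frac{1}{4}\right) \left(-6481\right) = \frac{6481}{4} \approx 1620.3$)
$a{\left(E \right)} = -9$
$q = \frac{12923272}{26778443}$ ($q = \left(-5928\right) \frac{1}{18878} + 6780 \cdot \frac{1}{8511} = - \frac{2964}{9439} + \frac{2260}{2837} = \frac{12923272}{26778443} \approx 0.4826$)
$\left(N + 12862\right) \left(-18815 + a{\left(100 \right)}\right) + q = \left(\frac{6481}{4} + 12862\right) \left(-18815 - 9\right) + \frac{12923272}{26778443} = \frac{57929}{4} \left(-18824\right) + \frac{12923272}{26778443} = -272613874 + \frac{12923272}{26778443} = - \frac{7300175072994910}{26778443}$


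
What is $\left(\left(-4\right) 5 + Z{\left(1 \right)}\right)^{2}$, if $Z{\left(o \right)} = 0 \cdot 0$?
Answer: $400$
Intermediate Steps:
$Z{\left(o \right)} = 0$
$\left(\left(-4\right) 5 + Z{\left(1 \right)}\right)^{2} = \left(\left(-4\right) 5 + 0\right)^{2} = \left(-20 + 0\right)^{2} = \left(-20\right)^{2} = 400$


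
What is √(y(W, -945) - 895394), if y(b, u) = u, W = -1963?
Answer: I*√896339 ≈ 946.75*I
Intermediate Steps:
√(y(W, -945) - 895394) = √(-945 - 895394) = √(-896339) = I*√896339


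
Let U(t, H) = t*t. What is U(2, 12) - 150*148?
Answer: -22196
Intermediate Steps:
U(t, H) = t²
U(2, 12) - 150*148 = 2² - 150*148 = 4 - 22200 = -22196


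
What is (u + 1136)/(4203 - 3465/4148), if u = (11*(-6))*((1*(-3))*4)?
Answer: 7997344/17430579 ≈ 0.45881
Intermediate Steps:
u = 792 (u = -(-198)*4 = -66*(-12) = 792)
(u + 1136)/(4203 - 3465/4148) = (792 + 1136)/(4203 - 3465/4148) = 1928/(4203 - 3465*1/4148) = 1928/(4203 - 3465/4148) = 1928/(17430579/4148) = 1928*(4148/17430579) = 7997344/17430579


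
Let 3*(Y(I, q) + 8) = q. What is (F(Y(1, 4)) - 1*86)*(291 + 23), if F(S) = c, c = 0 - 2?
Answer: -27632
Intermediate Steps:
Y(I, q) = -8 + q/3
c = -2
F(S) = -2
(F(Y(1, 4)) - 1*86)*(291 + 23) = (-2 - 1*86)*(291 + 23) = (-2 - 86)*314 = -88*314 = -27632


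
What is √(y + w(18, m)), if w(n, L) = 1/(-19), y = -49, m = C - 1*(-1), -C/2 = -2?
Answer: 2*I*√4427/19 ≈ 7.0038*I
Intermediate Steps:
C = 4 (C = -2*(-2) = 4)
m = 5 (m = 4 - 1*(-1) = 4 + 1 = 5)
w(n, L) = -1/19
√(y + w(18, m)) = √(-49 - 1/19) = √(-932/19) = 2*I*√4427/19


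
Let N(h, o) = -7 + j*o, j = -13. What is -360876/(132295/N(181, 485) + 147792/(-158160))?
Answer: 7505513483040/455346673 ≈ 16483.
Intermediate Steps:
N(h, o) = -7 - 13*o
-360876/(132295/N(181, 485) + 147792/(-158160)) = -360876/(132295/(-7 - 13*485) + 147792/(-158160)) = -360876/(132295/(-7 - 6305) + 147792*(-1/158160)) = -360876/(132295/(-6312) - 3079/3295) = -360876/(132295*(-1/6312) - 3079/3295) = -360876/(-132295/6312 - 3079/3295) = -360876/(-455346673/20798040) = -360876*(-20798040/455346673) = 7505513483040/455346673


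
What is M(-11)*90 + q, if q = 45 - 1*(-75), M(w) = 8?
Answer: 840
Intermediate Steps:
q = 120 (q = 45 + 75 = 120)
M(-11)*90 + q = 8*90 + 120 = 720 + 120 = 840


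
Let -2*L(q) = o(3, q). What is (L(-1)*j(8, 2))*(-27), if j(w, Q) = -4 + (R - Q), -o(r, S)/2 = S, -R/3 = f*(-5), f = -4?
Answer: -1782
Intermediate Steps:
R = -60 (R = -(-12)*(-5) = -3*20 = -60)
o(r, S) = -2*S
L(q) = q (L(q) = -(-1)*q = q)
j(w, Q) = -64 - Q (j(w, Q) = -4 + (-60 - Q) = -64 - Q)
(L(-1)*j(8, 2))*(-27) = -(-64 - 1*2)*(-27) = -(-64 - 2)*(-27) = -1*(-66)*(-27) = 66*(-27) = -1782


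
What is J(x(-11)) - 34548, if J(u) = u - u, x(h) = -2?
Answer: -34548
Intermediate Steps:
J(u) = 0
J(x(-11)) - 34548 = 0 - 34548 = -34548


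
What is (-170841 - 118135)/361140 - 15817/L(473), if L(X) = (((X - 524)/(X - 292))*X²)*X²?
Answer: -20491483697916651/25608717659597215 ≈ -0.80018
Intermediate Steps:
L(X) = X⁴*(-524 + X)/(-292 + X) (L(X) = (((-524 + X)/(-292 + X))*X²)*X² = (X²*(-524 + X)/(-292 + X))*X² = X⁴*(-524 + X)/(-292 + X))
(-170841 - 118135)/361140 - 15817/L(473) = (-170841 - 118135)/361140 - 15817*(-292 + 473)/(50054665441*(-524 + 473)) = -288976*1/361140 - 15817/(50054665441*(-51)/181) = -72244/90285 - 15817/(50054665441*(1/181)*(-51)) = -72244/90285 - 15817/(-2552787937491/181) = -72244/90285 - 15817*(-181/2552787937491) = -72244/90285 + 2862877/2552787937491 = -20491483697916651/25608717659597215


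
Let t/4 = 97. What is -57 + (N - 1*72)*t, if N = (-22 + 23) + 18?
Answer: -20621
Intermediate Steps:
t = 388 (t = 4*97 = 388)
N = 19 (N = 1 + 18 = 19)
-57 + (N - 1*72)*t = -57 + (19 - 1*72)*388 = -57 + (19 - 72)*388 = -57 - 53*388 = -57 - 20564 = -20621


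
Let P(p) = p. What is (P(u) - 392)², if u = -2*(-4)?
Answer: 147456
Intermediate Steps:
u = 8
(P(u) - 392)² = (8 - 392)² = (-384)² = 147456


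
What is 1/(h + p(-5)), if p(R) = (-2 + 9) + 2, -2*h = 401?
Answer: -2/383 ≈ -0.0052219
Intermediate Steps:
h = -401/2 (h = -½*401 = -401/2 ≈ -200.50)
p(R) = 9 (p(R) = 7 + 2 = 9)
1/(h + p(-5)) = 1/(-401/2 + 9) = 1/(-383/2) = -2/383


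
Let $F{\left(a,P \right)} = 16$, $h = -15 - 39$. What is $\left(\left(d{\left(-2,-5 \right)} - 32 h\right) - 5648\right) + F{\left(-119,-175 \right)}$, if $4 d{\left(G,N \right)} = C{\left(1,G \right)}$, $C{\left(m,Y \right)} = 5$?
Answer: $- \frac{15611}{4} \approx -3902.8$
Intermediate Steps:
$h = -54$
$d{\left(G,N \right)} = \frac{5}{4}$ ($d{\left(G,N \right)} = \frac{1}{4} \cdot 5 = \frac{5}{4}$)
$\left(\left(d{\left(-2,-5 \right)} - 32 h\right) - 5648\right) + F{\left(-119,-175 \right)} = \left(\left(\frac{5}{4} - -1728\right) - 5648\right) + 16 = \left(\left(\frac{5}{4} + 1728\right) - 5648\right) + 16 = \left(\frac{6917}{4} - 5648\right) + 16 = - \frac{15675}{4} + 16 = - \frac{15611}{4}$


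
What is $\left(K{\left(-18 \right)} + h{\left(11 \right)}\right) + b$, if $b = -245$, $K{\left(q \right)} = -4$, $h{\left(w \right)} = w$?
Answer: $-238$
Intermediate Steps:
$\left(K{\left(-18 \right)} + h{\left(11 \right)}\right) + b = \left(-4 + 11\right) - 245 = 7 - 245 = -238$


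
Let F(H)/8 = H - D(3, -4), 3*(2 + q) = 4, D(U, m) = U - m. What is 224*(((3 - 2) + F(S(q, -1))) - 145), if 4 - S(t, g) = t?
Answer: -109312/3 ≈ -36437.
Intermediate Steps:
q = -2/3 (q = -2 + (1/3)*4 = -2 + 4/3 = -2/3 ≈ -0.66667)
S(t, g) = 4 - t
F(H) = -56 + 8*H (F(H) = 8*(H - (3 - 1*(-4))) = 8*(H - (3 + 4)) = 8*(H - 1*7) = 8*(H - 7) = 8*(-7 + H) = -56 + 8*H)
224*(((3 - 2) + F(S(q, -1))) - 145) = 224*(((3 - 2) + (-56 + 8*(4 - 1*(-2/3)))) - 145) = 224*((1 + (-56 + 8*(4 + 2/3))) - 145) = 224*((1 + (-56 + 8*(14/3))) - 145) = 224*((1 + (-56 + 112/3)) - 145) = 224*((1 - 56/3) - 145) = 224*(-53/3 - 145) = 224*(-488/3) = -109312/3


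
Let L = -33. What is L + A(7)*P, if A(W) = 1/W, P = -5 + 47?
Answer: -27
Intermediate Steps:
P = 42
L + A(7)*P = -33 + 42/7 = -33 + (1/7)*42 = -33 + 6 = -27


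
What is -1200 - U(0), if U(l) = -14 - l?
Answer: -1186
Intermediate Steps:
-1200 - U(0) = -1200 - (-14 - 1*0) = -1200 - (-14 + 0) = -1200 - 1*(-14) = -1200 + 14 = -1186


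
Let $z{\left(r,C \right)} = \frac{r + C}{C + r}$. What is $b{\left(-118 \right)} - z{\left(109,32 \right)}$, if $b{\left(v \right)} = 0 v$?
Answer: $-1$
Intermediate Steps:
$z{\left(r,C \right)} = 1$ ($z{\left(r,C \right)} = \frac{C + r}{C + r} = 1$)
$b{\left(v \right)} = 0$
$b{\left(-118 \right)} - z{\left(109,32 \right)} = 0 - 1 = -1$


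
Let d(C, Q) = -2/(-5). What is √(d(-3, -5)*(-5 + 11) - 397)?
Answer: I*√9865/5 ≈ 19.865*I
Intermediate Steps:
d(C, Q) = ⅖ (d(C, Q) = -2*(-⅕) = ⅖)
√(d(-3, -5)*(-5 + 11) - 397) = √(2*(-5 + 11)/5 - 397) = √((⅖)*6 - 397) = √(12/5 - 397) = √(-1973/5) = I*√9865/5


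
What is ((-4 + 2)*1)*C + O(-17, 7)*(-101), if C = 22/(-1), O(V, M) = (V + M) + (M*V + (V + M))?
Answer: 14083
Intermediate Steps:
O(V, M) = 2*M + 2*V + M*V (O(V, M) = (M + V) + (M*V + (M + V)) = (M + V) + (M + V + M*V) = 2*M + 2*V + M*V)
C = -22 (C = 22*(-1) = -22)
((-4 + 2)*1)*C + O(-17, 7)*(-101) = ((-4 + 2)*1)*(-22) + (2*7 + 2*(-17) + 7*(-17))*(-101) = -2*1*(-22) + (14 - 34 - 119)*(-101) = -2*(-22) - 139*(-101) = 44 + 14039 = 14083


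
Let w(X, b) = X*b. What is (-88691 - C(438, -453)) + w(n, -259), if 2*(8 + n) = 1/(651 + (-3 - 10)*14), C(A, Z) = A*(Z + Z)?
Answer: 41567969/134 ≈ 3.1021e+5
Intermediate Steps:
C(A, Z) = 2*A*Z (C(A, Z) = A*(2*Z) = 2*A*Z)
n = -7503/938 (n = -8 + 1/(2*(651 + (-3 - 10)*14)) = -8 + 1/(2*(651 - 13*14)) = -8 + 1/(2*(651 - 182)) = -8 + (½)/469 = -8 + (½)*(1/469) = -8 + 1/938 = -7503/938 ≈ -7.9989)
(-88691 - C(438, -453)) + w(n, -259) = (-88691 - 2*438*(-453)) - 7503/938*(-259) = (-88691 - 1*(-396828)) + 277611/134 = (-88691 + 396828) + 277611/134 = 308137 + 277611/134 = 41567969/134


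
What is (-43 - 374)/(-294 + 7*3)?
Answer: 139/91 ≈ 1.5275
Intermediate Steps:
(-43 - 374)/(-294 + 7*3) = -417/(-294 + 21) = -417/(-273) = -417*(-1/273) = 139/91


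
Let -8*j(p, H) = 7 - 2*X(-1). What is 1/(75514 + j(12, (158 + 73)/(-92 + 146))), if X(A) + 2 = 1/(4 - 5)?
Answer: 8/604099 ≈ 1.3243e-5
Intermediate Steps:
X(A) = -3 (X(A) = -2 + 1/(4 - 5) = -2 + 1/(-1) = -2 - 1 = -3)
j(p, H) = -13/8 (j(p, H) = -(7 - 2*(-3))/8 = -(7 + 6)/8 = -1/8*13 = -13/8)
1/(75514 + j(12, (158 + 73)/(-92 + 146))) = 1/(75514 - 13/8) = 1/(604099/8) = 8/604099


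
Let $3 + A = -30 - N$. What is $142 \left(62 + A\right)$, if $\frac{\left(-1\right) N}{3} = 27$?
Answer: $15620$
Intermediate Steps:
$N = -81$ ($N = \left(-3\right) 27 = -81$)
$A = 48$ ($A = -3 - -51 = -3 + \left(-30 + 81\right) = -3 + 51 = 48$)
$142 \left(62 + A\right) = 142 \left(62 + 48\right) = 142 \cdot 110 = 15620$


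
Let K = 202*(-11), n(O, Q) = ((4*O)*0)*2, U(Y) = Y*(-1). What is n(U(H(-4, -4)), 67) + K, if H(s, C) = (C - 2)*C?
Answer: -2222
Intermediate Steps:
H(s, C) = C*(-2 + C) (H(s, C) = (-2 + C)*C = C*(-2 + C))
U(Y) = -Y
n(O, Q) = 0 (n(O, Q) = 0*2 = 0)
K = -2222
n(U(H(-4, -4)), 67) + K = 0 - 2222 = -2222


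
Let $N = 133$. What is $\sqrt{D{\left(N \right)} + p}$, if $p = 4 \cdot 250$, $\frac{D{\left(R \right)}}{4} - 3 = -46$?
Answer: $6 \sqrt{23} \approx 28.775$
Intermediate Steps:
$D{\left(R \right)} = -172$ ($D{\left(R \right)} = 12 + 4 \left(-46\right) = 12 - 184 = -172$)
$p = 1000$
$\sqrt{D{\left(N \right)} + p} = \sqrt{-172 + 1000} = \sqrt{828} = 6 \sqrt{23}$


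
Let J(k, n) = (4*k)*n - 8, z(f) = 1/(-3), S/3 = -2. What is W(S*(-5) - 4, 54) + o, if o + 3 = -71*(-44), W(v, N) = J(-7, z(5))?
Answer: 9367/3 ≈ 3122.3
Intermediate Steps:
S = -6 (S = 3*(-2) = -6)
z(f) = -⅓
J(k, n) = -8 + 4*k*n (J(k, n) = 4*k*n - 8 = -8 + 4*k*n)
W(v, N) = 4/3 (W(v, N) = -8 + 4*(-7)*(-⅓) = -8 + 28/3 = 4/3)
o = 3121 (o = -3 - 71*(-44) = -3 + 3124 = 3121)
W(S*(-5) - 4, 54) + o = 4/3 + 3121 = 9367/3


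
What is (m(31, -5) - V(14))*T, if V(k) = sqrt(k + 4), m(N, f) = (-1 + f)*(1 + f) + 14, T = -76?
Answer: -2888 + 228*sqrt(2) ≈ -2565.6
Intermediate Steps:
m(N, f) = 14 + (1 + f)*(-1 + f) (m(N, f) = (1 + f)*(-1 + f) + 14 = 14 + (1 + f)*(-1 + f))
V(k) = sqrt(4 + k)
(m(31, -5) - V(14))*T = ((13 + (-5)**2) - sqrt(4 + 14))*(-76) = ((13 + 25) - sqrt(18))*(-76) = (38 - 3*sqrt(2))*(-76) = -2888 + 228*sqrt(2)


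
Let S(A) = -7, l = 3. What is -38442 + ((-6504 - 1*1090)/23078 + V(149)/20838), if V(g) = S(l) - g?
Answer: -1540574599569/40074947 ≈ -38442.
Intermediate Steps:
V(g) = -7 - g
-38442 + ((-6504 - 1*1090)/23078 + V(149)/20838) = -38442 + ((-6504 - 1*1090)/23078 + (-7 - 1*149)/20838) = -38442 + ((-6504 - 1090)*(1/23078) + (-7 - 149)*(1/20838)) = -38442 + (-7594*1/23078 - 156*1/20838) = -38442 + (-3797/11539 - 26/3473) = -38442 - 13486995/40074947 = -1540574599569/40074947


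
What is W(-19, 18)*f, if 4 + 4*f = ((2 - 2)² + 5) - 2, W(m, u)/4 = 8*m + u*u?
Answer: -172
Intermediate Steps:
W(m, u) = 4*u² + 32*m (W(m, u) = 4*(8*m + u*u) = 4*(8*m + u²) = 4*(u² + 8*m) = 4*u² + 32*m)
f = -¼ (f = -1 + (((2 - 2)² + 5) - 2)/4 = -1 + ((0² + 5) - 2)/4 = -1 + ((0 + 5) - 2)/4 = -1 + (5 - 2)/4 = -1 + (¼)*3 = -1 + ¾ = -¼ ≈ -0.25000)
W(-19, 18)*f = (4*18² + 32*(-19))*(-¼) = (4*324 - 608)*(-¼) = (1296 - 608)*(-¼) = 688*(-¼) = -172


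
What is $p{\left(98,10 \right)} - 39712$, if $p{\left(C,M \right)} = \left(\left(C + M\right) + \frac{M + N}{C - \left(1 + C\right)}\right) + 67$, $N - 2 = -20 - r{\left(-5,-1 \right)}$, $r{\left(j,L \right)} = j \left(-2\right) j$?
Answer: $-39579$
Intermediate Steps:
$r{\left(j,L \right)} = - 2 j^{2}$ ($r{\left(j,L \right)} = - 2 j j = - 2 j^{2}$)
$N = 32$ ($N = 2 - \left(20 - 2 \left(-5\right)^{2}\right) = 2 - \left(20 - 50\right) = 2 - -30 = 2 + \left(-20 + 50\right) = 2 + 30 = 32$)
$p{\left(C,M \right)} = 35 + C$ ($p{\left(C,M \right)} = \left(\left(C + M\right) + \frac{M + 32}{C - \left(1 + C\right)}\right) + 67 = \left(\left(C + M\right) + \frac{32 + M}{-1}\right) + 67 = \left(\left(C + M\right) + \left(32 + M\right) \left(-1\right)\right) + 67 = \left(\left(C + M\right) - \left(32 + M\right)\right) + 67 = \left(-32 + C\right) + 67 = 35 + C$)
$p{\left(98,10 \right)} - 39712 = \left(35 + 98\right) - 39712 = 133 - 39712 = -39579$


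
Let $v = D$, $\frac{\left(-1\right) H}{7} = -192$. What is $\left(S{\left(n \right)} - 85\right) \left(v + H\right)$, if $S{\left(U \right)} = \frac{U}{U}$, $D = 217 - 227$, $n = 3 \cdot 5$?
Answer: $-112056$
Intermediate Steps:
$H = 1344$ ($H = \left(-7\right) \left(-192\right) = 1344$)
$n = 15$
$D = -10$
$S{\left(U \right)} = 1$
$v = -10$
$\left(S{\left(n \right)} - 85\right) \left(v + H\right) = \left(1 - 85\right) \left(-10 + 1344\right) = \left(-84\right) 1334 = -112056$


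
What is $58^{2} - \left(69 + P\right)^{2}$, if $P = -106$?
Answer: $1995$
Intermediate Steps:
$58^{2} - \left(69 + P\right)^{2} = 58^{2} - \left(69 - 106\right)^{2} = 3364 - \left(-37\right)^{2} = 3364 - 1369 = 1995$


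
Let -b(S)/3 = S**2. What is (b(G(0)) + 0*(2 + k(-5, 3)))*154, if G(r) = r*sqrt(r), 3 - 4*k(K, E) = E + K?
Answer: 0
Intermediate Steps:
k(K, E) = 3/4 - E/4 - K/4 (k(K, E) = 3/4 - (E + K)/4 = 3/4 + (-E/4 - K/4) = 3/4 - E/4 - K/4)
G(r) = r**(3/2)
b(S) = -3*S**2
(b(G(0)) + 0*(2 + k(-5, 3)))*154 = (-3*(0**(3/2))**2 + 0*(2 + (3/4 - 1/4*3 - 1/4*(-5))))*154 = (-3*0**2 + 0*(2 + (3/4 - 3/4 + 5/4)))*154 = (-3*0 + 0*(2 + 5/4))*154 = (0 + 0*(13/4))*154 = (0 + 0)*154 = 0*154 = 0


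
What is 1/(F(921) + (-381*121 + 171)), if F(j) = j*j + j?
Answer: 1/803232 ≈ 1.2450e-6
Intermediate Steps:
F(j) = j + j² (F(j) = j² + j = j + j²)
1/(F(921) + (-381*121 + 171)) = 1/(921*(1 + 921) + (-381*121 + 171)) = 1/(921*922 + (-46101 + 171)) = 1/(849162 - 45930) = 1/803232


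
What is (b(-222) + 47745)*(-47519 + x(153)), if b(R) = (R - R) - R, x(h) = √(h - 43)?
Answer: -2279343873 + 47967*√110 ≈ -2.2788e+9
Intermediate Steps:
x(h) = √(-43 + h)
b(R) = -R (b(R) = 0 - R = -R)
(b(-222) + 47745)*(-47519 + x(153)) = (-1*(-222) + 47745)*(-47519 + √(-43 + 153)) = (222 + 47745)*(-47519 + √110) = 47967*(-47519 + √110) = -2279343873 + 47967*√110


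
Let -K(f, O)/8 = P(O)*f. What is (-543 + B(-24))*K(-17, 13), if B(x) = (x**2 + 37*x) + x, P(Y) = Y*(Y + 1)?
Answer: -21757008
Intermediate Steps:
P(Y) = Y*(1 + Y)
B(x) = x**2 + 38*x
K(f, O) = -8*O*f*(1 + O) (K(f, O) = -8*O*(1 + O)*f = -8*O*f*(1 + O))
(-543 + B(-24))*K(-17, 13) = (-543 - 24*(38 - 24))*(-8*13*(-17)*(1 + 13)) = (-543 - 24*14)*(-8*13*(-17)*14) = (-543 - 336)*24752 = -879*24752 = -21757008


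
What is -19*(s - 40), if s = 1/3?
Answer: 2261/3 ≈ 753.67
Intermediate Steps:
s = 1/3 ≈ 0.33333
-19*(s - 40) = -19*(1/3 - 40) = -19*(-119/3) = 2261/3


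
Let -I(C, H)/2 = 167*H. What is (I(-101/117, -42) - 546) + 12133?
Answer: 25615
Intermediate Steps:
I(C, H) = -334*H
(I(-101/117, -42) - 546) + 12133 = (-334*(-42) - 546) + 12133 = (14028 - 546) + 12133 = 13482 + 12133 = 25615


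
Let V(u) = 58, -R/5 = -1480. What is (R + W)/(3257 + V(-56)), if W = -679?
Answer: 517/255 ≈ 2.0275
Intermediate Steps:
R = 7400 (R = -5*(-1480) = 7400)
(R + W)/(3257 + V(-56)) = (7400 - 679)/(3257 + 58) = 6721/3315 = 6721*(1/3315) = 517/255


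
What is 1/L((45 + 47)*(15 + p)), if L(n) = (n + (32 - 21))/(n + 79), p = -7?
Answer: 815/747 ≈ 1.0910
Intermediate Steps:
L(n) = (11 + n)/(79 + n) (L(n) = (n + 11)/(79 + n) = (11 + n)/(79 + n))
1/L((45 + 47)*(15 + p)) = 1/((11 + (45 + 47)*(15 - 7))/(79 + (45 + 47)*(15 - 7))) = 1/((11 + 92*8)/(79 + 92*8)) = 1/((11 + 736)/(79 + 736)) = 1/(747/815) = 815/747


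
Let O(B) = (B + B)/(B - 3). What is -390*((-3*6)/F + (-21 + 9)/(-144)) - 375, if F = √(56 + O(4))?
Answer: 470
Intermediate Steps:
O(B) = 2*B/(-3 + B) (O(B) = (2*B)/(-3 + B) = 2*B/(-3 + B))
F = 8 (F = √(56 + 2*4/(-3 + 4)) = √(56 + 2*4/1) = √(56 + 2*4*1) = √(56 + 8) = √64 = 8)
-390*((-3*6)/F + (-21 + 9)/(-144)) - 375 = -390*(-3*6/8 + (-21 + 9)/(-144)) - 375 = -390*(-18*⅛ - 12*(-1/144)) - 375 = -390*(-9/4 + 1/12) - 375 = -390*(-13/6) - 375 = 845 - 375 = 470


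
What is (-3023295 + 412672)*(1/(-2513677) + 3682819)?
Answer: -24167626825405652826/2513677 ≈ -9.6145e+12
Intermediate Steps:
(-3023295 + 412672)*(1/(-2513677) + 3682819) = -2610623*(-1/2513677 + 3682819) = -2610623*9257417415462/2513677 = -24167626825405652826/2513677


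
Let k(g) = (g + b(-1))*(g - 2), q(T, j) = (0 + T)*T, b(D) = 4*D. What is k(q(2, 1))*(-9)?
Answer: 0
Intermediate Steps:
q(T, j) = T² (q(T, j) = T*T = T²)
k(g) = (-4 + g)*(-2 + g) (k(g) = (g + 4*(-1))*(g - 2) = (g - 4)*(-2 + g) = (-4 + g)*(-2 + g))
k(q(2, 1))*(-9) = (8 + (2²)² - 6*2²)*(-9) = (8 + 4² - 6*4)*(-9) = (8 + 16 - 24)*(-9) = 0*(-9) = 0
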